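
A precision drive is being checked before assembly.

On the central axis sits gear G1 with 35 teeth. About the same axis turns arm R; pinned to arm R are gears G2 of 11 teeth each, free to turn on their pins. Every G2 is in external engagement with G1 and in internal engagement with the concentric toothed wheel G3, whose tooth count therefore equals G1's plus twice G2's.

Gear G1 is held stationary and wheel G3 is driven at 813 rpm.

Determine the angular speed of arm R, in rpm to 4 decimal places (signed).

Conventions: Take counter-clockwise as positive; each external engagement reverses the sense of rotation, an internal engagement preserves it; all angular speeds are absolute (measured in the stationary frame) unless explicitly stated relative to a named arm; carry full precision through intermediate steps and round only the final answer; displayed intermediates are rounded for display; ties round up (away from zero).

+503.7065 rpm

class = planetary set [G3 = 35+2·11 = 57; Willis about the carrier]
normalise by the input: solve with ω_ring = 1, then scale by 813 rpm
ring teeth: 35 + 2·11 = 57
35(ω_sun−ω_arm) = −57(ω_ring−ω_arm),  ω_sun = 0, ω_ring = 1
35(0−ω_arm) = −57(1−ω_arm)  ⇒  92·ω_arm = 57  ⇒  ω_arm = 57/92
scale: ω_arm = 57/92 × 813 rpm = +503.7065 rpm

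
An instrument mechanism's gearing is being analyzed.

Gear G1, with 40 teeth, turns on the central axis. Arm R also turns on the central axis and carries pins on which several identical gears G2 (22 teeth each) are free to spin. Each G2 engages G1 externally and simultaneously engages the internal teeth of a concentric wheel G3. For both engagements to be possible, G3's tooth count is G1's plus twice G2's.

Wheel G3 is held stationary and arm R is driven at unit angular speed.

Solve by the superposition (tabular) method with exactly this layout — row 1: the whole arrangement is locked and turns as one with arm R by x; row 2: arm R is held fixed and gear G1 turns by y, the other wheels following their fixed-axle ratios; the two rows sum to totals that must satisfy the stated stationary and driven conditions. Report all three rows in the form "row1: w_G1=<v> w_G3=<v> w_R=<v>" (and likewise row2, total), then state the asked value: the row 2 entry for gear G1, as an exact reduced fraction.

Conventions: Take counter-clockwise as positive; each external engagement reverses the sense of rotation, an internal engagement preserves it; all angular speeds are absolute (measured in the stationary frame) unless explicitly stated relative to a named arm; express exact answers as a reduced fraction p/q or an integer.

row1: w_G1=1 w_G3=1 w_R=1
row2: w_G1=21/10 w_G3=-1 w_R=0
total: w_G1=31/10 w_G3=0 w_R=1
asked value: 21/10

topology: planetary set — G1 40T / G2 22T / G3 84T, arm = carrier (Willis)
row 1: whole set turns with the arm by x
superposition row 2 [arm held]: sun y, ring −(40/84)·y, arm 0
boundary: total ω_ring = x − (40/84)·y = 0 and total ω_arm = x = 1  ⇒  y = 21/10, x = 1
row 2 ring = −(40/84)·21/10 = -1
totals (row 1 + row 2): sun 1 + 21/10 = 31/10, ring 1 + (-1) = 0, arm 1 + 0 = 1
asked cell (row2, sun) = 21/10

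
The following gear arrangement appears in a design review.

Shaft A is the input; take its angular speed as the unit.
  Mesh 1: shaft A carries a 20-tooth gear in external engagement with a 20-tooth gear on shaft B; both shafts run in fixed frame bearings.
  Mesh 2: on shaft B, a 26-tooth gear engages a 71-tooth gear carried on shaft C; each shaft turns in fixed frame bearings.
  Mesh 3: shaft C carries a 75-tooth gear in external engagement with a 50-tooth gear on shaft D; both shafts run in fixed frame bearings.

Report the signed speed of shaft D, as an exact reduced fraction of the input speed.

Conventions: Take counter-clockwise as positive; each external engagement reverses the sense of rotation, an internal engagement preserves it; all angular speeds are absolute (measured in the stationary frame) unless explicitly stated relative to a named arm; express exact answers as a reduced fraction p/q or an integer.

-39/71

3-mesh fixed-axis compound train (all bearings frame-fixed)
mesh 1 [20T→20T]: |ω|/ω_in = 1×20/20 = 1, sense flips to −
mesh 2 [26T→71T]: |ω|/ω_in = 1×26/71 = 26/71, sense flips to +
mesh 3 [75T→50T]: |ω|/ω_in = (26/71)×75/50 = 39/71, sense flips to −
signed output speed (× input speed) = -39/71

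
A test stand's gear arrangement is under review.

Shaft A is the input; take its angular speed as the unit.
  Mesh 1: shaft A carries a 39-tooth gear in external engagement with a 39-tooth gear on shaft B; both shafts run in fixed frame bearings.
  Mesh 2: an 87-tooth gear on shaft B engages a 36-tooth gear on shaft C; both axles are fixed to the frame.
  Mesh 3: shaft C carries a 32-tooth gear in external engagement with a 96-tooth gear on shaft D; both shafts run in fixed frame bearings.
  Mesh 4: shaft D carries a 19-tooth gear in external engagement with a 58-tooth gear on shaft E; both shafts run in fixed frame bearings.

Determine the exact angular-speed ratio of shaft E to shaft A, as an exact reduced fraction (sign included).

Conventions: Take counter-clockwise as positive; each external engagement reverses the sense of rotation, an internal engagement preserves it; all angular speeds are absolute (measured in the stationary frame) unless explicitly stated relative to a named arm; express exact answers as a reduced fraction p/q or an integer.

class = fixed-axis compound train [4 meshes; 4 ratios multiply, 4 sense flips]
mesh 1 [39T→39T]: running ratio 1, sense −
mesh 2 [87T→36T]: running ratio 29/12, sense +
mesh 3 [32T→96T]: running ratio 29/36, sense −
mesh 4 [19T→58T]: running ratio 19/72, sense +
ω_out/ω_in = 19/72

19/72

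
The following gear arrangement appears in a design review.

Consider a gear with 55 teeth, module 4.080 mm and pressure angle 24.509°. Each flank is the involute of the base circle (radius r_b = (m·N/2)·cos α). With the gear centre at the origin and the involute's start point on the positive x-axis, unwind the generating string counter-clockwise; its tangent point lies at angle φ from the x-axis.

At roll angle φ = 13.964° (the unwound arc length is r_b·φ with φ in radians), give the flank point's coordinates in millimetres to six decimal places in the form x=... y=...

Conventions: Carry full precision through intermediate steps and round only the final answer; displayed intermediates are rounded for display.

x=105.077468 y=0.489715

single-mesh involute tooth geometry (55T wheel at module 4.080)
pitch radius r_p = m·N/2 = 4.080·55/2 = 112.200000
base radius r_b = r_p·cos α = 112.200000·cos 24.509° = 102.090345
roll angle φ = 13.964° = 0.24371778 rad
x = r_b·(cos φ + φ·sin φ) = 105.077468
y = r_b·(sin φ − φ·cos φ) = 0.489715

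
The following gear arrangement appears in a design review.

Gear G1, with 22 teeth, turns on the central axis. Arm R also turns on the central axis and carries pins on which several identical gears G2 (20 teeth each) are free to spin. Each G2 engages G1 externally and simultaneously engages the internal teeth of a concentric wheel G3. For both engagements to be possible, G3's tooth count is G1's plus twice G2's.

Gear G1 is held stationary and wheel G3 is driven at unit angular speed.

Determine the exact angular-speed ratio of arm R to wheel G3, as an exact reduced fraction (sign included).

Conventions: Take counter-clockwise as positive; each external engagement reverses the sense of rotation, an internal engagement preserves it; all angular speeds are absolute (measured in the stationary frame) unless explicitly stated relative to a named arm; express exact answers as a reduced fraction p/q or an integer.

31/42

topology: planetary set — G1 22T / G2 20T / G3 62T, arm = carrier (Willis)
ring teeth: 22 + 2·20 = 62
22(ω_sun−ω_arm) = −62(ω_ring−ω_arm),  ω_sun = 0, ω_ring = 1
22(0−ω_arm) = −62(1−ω_arm)  ⇒  84·ω_arm = 62  ⇒  ω_arm = 31/42
ω_out/ω_in = 31/42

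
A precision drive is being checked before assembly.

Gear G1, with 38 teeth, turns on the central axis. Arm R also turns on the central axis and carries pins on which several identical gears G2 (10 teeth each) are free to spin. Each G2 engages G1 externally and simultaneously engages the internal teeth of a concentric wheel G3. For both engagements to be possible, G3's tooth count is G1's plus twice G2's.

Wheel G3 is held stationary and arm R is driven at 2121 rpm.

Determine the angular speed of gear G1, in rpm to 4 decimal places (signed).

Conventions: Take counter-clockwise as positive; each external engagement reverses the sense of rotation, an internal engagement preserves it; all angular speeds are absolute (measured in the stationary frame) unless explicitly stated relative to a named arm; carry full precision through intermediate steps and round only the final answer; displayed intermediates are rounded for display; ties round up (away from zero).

+5358.3158 rpm

topology: planetary set — G1 38T / G2 10T / G3 58T, arm = carrier (Willis)
normalise by the input: solve with ω_arm = 1, then scale by 2121 rpm
ring teeth: 38 + 2·10 = 58
38(ω_sun−ω_arm) = −58(ω_ring−ω_arm),  ω_ring = 0, ω_arm = 1
ω_sun = 1 − (58/38)(0−1) = 48/19
scale: ω_sun = 48/19 × 2121 rpm = +5358.3158 rpm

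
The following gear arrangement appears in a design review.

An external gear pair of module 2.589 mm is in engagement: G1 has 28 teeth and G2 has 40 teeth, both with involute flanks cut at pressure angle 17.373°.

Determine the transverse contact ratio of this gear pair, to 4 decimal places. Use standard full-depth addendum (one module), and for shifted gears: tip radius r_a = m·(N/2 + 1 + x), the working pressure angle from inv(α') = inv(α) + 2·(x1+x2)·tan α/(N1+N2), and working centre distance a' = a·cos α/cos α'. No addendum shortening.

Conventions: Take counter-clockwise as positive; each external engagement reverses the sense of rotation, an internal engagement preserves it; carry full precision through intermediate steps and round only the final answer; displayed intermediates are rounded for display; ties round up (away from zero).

1.8080

class = single-mesh tooth geometry [involute pair 28T × 40T, m = 2.589]
base radii: r_b1 = 34.592499, r_b2 = 49.417856
tip radii: r_a1 = 38.835000, r_a2 = 54.369000
no profile shift: α' = α, a' = a
action lengths: √(r_a1²−r_b1²) = 17.649823, √(r_a2²−r_b2²) = 22.668562
base pitch p_b = π·m·cos α = 7.762539
CR = (17.649823 + 22.668562 − 88.026000·sin 17.37300°)/7.762539 = 1.807992
contact ratio ≈ 1.8080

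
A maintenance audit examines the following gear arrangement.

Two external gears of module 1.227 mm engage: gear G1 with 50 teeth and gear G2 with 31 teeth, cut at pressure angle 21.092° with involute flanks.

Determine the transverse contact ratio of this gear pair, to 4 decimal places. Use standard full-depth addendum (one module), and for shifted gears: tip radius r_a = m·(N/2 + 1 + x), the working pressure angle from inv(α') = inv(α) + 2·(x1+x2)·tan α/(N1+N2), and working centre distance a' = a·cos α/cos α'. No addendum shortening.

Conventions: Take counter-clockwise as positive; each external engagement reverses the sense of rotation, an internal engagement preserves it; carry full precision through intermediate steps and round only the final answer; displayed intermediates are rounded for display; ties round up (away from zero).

1.6568

recognized (one external pair, fixed centres): single-mesh tooth geometry, m = 1.227, N1 = 50, N2 = 31
base radii: r_b1 = 28.619891, r_b2 = 17.744333
tip radii: r_a1 = 31.902000, r_a2 = 20.245500
no profile shift: α' = α, a' = a
action lengths: √(r_a1²−r_b1²) = 14.093950, √(r_a2²−r_b2²) = 9.747765
base pitch p_b = π·m·cos α = 3.596482
CR = (14.093950 + 9.747765 − 49.693500·sin 21.09200°)/3.596482 = 1.656810
contact ratio ≈ 1.6568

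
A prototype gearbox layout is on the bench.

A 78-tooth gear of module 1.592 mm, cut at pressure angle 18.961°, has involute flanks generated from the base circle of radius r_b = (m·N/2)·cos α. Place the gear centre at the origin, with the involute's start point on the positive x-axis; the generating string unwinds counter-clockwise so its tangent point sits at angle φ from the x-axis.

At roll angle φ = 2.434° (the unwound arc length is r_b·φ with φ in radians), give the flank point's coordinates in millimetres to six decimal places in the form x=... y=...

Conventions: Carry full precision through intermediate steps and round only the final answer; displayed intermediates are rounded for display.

topology: single-mesh involute geometry — m = 1.592, N = 78
pitch radius r_p = m·N/2 = 1.592·78/2 = 62.088000
base radius r_b = r_p·cos α = 62.088000·cos 18.961° = 58.719103
roll angle φ = 2.434° = 0.04248131 rad
x = r_b·(cos φ + φ·sin φ) = 58.772063
y = r_b·(sin φ − φ·cos φ) = 0.001500

x=58.772063 y=0.001500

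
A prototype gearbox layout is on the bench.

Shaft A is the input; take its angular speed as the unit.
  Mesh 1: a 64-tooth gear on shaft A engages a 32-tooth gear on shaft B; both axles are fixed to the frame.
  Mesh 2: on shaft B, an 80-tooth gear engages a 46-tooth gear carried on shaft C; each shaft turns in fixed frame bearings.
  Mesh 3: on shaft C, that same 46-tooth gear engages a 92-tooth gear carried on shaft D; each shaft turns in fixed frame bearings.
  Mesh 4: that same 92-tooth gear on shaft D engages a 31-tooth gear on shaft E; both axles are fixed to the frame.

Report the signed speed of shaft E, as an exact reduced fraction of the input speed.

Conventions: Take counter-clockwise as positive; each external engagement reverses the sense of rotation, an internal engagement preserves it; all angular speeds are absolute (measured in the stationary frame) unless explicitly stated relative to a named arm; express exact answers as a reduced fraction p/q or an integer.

4-mesh fixed-axis compound train (all bearings frame-fixed)
mesh 1 [64T→32T]: |ω|/ω_in = 1×64/32 = 2, sense flips to −
mesh 2 [80T→46T]: |ω|/ω_in = 2×80/46 = 80/23, sense flips to +
mesh 3 [46T→92T]: |ω|/ω_in = (80/23)×46/92 = 40/23, sense flips to −
mesh 4 [92T→31T]: |ω|/ω_in = (40/23)×92/31 = 160/31, sense flips to +
signed output speed (× input speed) = 160/31

160/31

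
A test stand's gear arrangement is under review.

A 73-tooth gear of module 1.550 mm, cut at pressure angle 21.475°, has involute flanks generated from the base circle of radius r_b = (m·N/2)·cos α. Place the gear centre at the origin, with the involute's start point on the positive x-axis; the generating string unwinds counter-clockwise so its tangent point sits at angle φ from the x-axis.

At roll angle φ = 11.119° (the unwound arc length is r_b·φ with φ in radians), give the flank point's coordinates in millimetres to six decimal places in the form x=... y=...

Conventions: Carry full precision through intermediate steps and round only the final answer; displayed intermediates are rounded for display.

topology: single-mesh involute geometry — m = 1.550, N = 73
pitch radius r_p = m·N/2 = 1.550·73/2 = 56.575000
base radius r_b = r_p·cos α = 56.575000·cos 21.475° = 52.647416
roll angle φ = 11.119° = 0.19406316 rad
x = r_b·(cos φ + φ·sin φ) = 53.629466
y = r_b·(sin φ − φ·cos φ) = 0.127776

x=53.629466 y=0.127776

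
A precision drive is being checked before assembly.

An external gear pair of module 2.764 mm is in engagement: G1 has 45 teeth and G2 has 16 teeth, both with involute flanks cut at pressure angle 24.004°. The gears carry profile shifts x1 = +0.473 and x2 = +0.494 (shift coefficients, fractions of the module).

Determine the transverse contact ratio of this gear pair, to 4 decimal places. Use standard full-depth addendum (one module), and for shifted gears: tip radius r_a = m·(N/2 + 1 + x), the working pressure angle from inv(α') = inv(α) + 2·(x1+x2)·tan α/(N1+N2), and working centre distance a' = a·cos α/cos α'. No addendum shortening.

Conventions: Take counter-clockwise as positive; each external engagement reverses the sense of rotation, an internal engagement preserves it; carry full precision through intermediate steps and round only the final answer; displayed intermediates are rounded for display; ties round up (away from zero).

1.3624

recognized (one external pair, fixed centres): single-mesh tooth geometry, m = 2.764, N1 = 45, N2 = 16
base radii: r_b1 = 56.811626, r_b2 = 20.199689
tip radii: r_a1 = 66.261372, r_a2 = 26.241416
inv(α') = inv(24.004°) + 2·(+0.473+0.494)·tan α/(45+16) = 0.04048210  ⇒  α' = 27.47473°
a' = a·cos α / cos α' = 84.3020·cos 24.004°/cos 27.47473° = 86.801243
action lengths: √(r_a1²−r_b1²) = 34.102912, √(r_a2²−r_b2²) = 16.750656
base pitch p_b = π·m·cos α = 7.932399
CR = (34.102912 + 16.750656 − 86.801243·sin 27.47473°)/7.932399 = 1.362410
contact ratio ≈ 1.3624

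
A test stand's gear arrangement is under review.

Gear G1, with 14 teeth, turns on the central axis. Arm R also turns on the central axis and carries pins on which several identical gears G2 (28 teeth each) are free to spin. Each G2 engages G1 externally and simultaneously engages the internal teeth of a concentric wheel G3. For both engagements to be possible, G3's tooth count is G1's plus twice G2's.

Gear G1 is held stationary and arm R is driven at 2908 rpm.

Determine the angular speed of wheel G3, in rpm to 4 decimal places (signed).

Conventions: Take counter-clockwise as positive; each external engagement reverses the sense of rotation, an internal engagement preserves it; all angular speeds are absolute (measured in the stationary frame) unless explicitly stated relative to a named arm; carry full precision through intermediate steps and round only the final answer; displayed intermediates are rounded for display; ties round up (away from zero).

recognized (axles ride arm R): planetary set, 14/28/70 teeth
normalise by the input: solve with ω_arm = 1, then scale by 2908 rpm
ring teeth: 14 + 2·28 = 70
14(ω_sun−ω_arm) = −70(ω_ring−ω_arm),  ω_sun = 0, ω_arm = 1
ω_ring = 1 − (14/70)(0−1) = 6/5
scale: ω_ring = 6/5 × 2908 rpm = +3489.6000 rpm

+3489.6000 rpm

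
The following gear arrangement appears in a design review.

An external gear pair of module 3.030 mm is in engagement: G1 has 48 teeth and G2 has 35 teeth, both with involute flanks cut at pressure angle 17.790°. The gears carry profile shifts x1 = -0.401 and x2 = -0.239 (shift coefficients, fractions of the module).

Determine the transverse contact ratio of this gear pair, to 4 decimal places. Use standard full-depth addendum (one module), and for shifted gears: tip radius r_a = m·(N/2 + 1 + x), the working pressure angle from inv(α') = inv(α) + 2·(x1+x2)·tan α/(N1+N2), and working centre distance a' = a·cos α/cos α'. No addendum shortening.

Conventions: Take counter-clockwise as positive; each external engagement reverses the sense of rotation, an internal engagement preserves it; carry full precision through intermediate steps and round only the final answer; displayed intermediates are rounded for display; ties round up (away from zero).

2.1486

topology: single-mesh involute geometry — m = 3.030, 48T/35T pair
base radii: r_b1 = 69.242728, r_b2 = 50.489489
tip radii: r_a1 = 74.534970, r_a2 = 55.330830
inv(α') = inv(17.790°) + 2·(-0.401-0.239)·tan α/(48+35) = 0.00542990  ⇒  α' = 14.40082°
a' = a·cos α / cos α' = 125.7450·cos 17.790°/cos 14.40082° = 123.616292
action lengths: √(r_a1²−r_b1²) = 27.584531, √(r_a2²−r_b2²) = 22.634315
base pitch p_b = π·m·cos α = 9.063852
CR = (27.584531 + 22.634315 − 123.616292·sin 14.40082°)/9.063852 = 2.148645
contact ratio ≈ 2.1486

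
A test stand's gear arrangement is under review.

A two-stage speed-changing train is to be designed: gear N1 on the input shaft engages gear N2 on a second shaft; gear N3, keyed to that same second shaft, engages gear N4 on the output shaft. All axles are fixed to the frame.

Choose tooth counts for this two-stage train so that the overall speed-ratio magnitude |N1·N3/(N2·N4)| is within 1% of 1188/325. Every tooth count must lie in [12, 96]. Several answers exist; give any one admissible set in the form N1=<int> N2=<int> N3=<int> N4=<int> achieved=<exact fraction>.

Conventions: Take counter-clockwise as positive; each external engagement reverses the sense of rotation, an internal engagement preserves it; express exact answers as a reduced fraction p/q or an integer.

N1=18 N2=13 N3=66 N4=25 achieved=1188/325

class = fixed-axis compound train [2-stage, 1188/325 wanted]
target = 1188/325 in lowest terms: an exact hit needs N1·N3 = k·1188 and N2·N4 = k·325 for one integer k, every count in [12, 96]; additionally prefer no 1:1 stage (N1 ≠ N2, N3 ≠ N4)
k = 1: N1·N3 = 1188 = 18·66, N2·N4 = 325 = 13·25
achieved = 18·66/(13·25) = 1188/325; |achieved − target| = 0 ≤ 297/8125 ✓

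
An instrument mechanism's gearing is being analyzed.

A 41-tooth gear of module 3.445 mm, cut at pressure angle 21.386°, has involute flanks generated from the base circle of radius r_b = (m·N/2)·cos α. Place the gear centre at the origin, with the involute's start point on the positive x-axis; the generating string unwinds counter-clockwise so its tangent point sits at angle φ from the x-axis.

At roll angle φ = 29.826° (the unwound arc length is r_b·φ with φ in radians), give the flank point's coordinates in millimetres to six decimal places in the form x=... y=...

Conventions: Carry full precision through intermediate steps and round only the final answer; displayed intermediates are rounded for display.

x=74.075142 y=3.009135

class = single-mesh tooth geometry [base-circle involute, m = 3.445, 41T]
pitch radius r_p = m·N/2 = 3.445·41/2 = 70.622500
base radius r_b = r_p·cos α = 70.622500·cos 21.386° = 65.759784
roll angle φ = 29.826° = 0.52056190 rad
x = r_b·(cos φ + φ·sin φ) = 74.075142
y = r_b·(sin φ − φ·cos φ) = 3.009135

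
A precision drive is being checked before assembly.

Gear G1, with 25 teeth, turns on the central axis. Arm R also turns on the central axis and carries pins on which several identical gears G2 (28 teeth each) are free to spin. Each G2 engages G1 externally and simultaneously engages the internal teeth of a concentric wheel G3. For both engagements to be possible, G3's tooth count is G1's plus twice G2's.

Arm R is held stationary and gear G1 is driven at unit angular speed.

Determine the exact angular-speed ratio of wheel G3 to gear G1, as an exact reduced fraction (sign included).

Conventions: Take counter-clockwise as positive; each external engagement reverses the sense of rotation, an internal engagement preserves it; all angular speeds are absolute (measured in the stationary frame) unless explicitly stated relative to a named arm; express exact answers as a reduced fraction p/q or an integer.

planetary set (25T centre, 28T on arm, 81T internal) — Willis relation
ring teeth: 25 + 2·28 = 81
25(ω_sun−ω_arm) = −81(ω_ring−ω_arm),  ω_arm = 0, ω_sun = 1
ω_ring = 0 − (25/81)(1−0) = -25/81
ω_out/ω_in = -25/81

-25/81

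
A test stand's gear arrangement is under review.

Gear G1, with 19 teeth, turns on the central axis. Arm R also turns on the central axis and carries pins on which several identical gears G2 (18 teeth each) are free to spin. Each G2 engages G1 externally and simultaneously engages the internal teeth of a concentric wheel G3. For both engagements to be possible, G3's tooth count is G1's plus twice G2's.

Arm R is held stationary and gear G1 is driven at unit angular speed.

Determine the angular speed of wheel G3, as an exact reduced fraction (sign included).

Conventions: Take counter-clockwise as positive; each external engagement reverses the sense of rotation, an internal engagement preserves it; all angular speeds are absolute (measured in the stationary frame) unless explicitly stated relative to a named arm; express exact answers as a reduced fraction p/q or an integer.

-19/55

topology: planetary set — G1 19T / G2 18T / G3 55T, arm = carrier (Willis)
ring teeth: 19 + 2·18 = 55
19(ω_sun−ω_arm) = −55(ω_ring−ω_arm),  ω_arm = 0, ω_sun = 1
ω_ring = 0 − (19/55)(1−0) = -19/55
exact speed ratio = -19/55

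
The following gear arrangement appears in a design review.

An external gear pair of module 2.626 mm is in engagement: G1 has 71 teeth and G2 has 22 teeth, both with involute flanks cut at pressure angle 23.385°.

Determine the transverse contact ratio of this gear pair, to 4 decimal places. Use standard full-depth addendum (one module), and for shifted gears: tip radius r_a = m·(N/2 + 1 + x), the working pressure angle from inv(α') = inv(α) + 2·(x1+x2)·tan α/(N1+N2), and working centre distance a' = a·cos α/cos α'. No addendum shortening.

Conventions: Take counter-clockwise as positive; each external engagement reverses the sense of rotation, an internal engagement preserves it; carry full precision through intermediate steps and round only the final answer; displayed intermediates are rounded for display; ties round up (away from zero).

recognized (one external pair, fixed centres): single-mesh tooth geometry, m = 2.626, N1 = 71, N2 = 22
base radii: r_b1 = 85.565529, r_b2 = 26.513263
tip radii: r_a1 = 95.849000, r_a2 = 31.512000
no profile shift: α' = α, a' = a
action lengths: √(r_a1²−r_b1²) = 43.192256, √(r_a2²−r_b2²) = 17.030944
base pitch p_b = π·m·cos α = 7.572170
CR = (43.192256 + 17.030944 − 122.109000·sin 23.38500°)/7.572170 = 1.552687
contact ratio ≈ 1.5527

1.5527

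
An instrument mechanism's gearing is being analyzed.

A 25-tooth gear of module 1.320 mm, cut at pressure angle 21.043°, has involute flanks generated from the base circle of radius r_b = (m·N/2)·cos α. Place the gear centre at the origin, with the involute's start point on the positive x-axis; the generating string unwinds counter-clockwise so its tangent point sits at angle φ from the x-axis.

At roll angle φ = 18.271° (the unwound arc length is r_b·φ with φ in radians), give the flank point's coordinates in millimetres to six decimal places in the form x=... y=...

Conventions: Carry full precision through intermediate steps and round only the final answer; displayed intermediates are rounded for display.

x=16.162838 y=0.164773

single-mesh involute tooth geometry (25T wheel at module 1.320)
pitch radius r_p = m·N/2 = 1.320·25/2 = 16.500000
base radius r_b = r_p·cos α = 16.500000·cos 21.043° = 15.399635
roll angle φ = 18.271° = 0.31888911 rad
x = r_b·(cos φ + φ·sin φ) = 16.162838
y = r_b·(sin φ − φ·cos φ) = 0.164773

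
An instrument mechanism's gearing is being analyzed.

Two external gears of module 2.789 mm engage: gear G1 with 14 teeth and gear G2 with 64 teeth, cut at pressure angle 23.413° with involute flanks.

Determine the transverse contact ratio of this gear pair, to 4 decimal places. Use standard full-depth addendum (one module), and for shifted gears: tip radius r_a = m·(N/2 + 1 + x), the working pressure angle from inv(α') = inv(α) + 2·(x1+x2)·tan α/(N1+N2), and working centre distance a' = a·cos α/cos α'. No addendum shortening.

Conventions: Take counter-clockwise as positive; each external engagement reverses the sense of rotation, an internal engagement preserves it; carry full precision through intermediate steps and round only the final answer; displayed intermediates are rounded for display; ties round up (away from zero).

topology: single-mesh involute geometry — m = 2.789, 14T/64T pair
base radii: r_b1 = 17.915564, r_b2 = 81.899721
tip radii: r_a1 = 22.312000, r_a2 = 92.037000
no profile shift: α' = α, a' = a
action lengths: √(r_a1²−r_b1²) = 13.298794, √(r_a2²−r_b2²) = 41.991013
base pitch p_b = π·m·cos α = 8.040486
CR = (13.298794 + 41.991013 − 108.771000·sin 23.41300°)/8.040486 = 1.501027
contact ratio ≈ 1.5010

1.5010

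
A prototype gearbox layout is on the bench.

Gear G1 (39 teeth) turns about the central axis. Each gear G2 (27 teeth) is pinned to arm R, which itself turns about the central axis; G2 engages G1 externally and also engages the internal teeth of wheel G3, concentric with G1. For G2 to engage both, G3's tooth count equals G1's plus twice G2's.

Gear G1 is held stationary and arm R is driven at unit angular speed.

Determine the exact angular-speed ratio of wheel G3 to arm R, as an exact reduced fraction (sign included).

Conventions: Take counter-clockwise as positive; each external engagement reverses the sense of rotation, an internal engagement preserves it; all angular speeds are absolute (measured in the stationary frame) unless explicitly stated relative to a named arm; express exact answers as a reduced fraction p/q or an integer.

class = planetary set [G3 = 39+2·27 = 93; Willis about the carrier]
ring teeth: 39 + 2·27 = 93
39(ω_sun−ω_arm) = −93(ω_ring−ω_arm),  ω_sun = 0, ω_arm = 1
ω_ring = 1 − (39/93)(0−1) = 44/31
ω_out/ω_in = 44/31

44/31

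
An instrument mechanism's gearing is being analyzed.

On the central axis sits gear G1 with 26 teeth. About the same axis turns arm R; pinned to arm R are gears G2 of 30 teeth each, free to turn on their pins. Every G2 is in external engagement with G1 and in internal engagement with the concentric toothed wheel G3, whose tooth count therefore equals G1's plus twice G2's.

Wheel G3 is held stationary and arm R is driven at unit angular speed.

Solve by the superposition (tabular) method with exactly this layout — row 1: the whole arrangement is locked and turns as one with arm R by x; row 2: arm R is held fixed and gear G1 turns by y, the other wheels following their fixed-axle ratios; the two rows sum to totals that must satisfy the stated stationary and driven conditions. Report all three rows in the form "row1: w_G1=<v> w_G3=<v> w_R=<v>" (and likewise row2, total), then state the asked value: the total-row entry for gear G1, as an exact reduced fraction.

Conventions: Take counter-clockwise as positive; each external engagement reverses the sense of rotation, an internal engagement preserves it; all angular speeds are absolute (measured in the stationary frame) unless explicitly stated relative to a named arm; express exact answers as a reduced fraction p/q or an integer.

recognized (axles ride arm R): planetary set, 26/30/86 teeth
row 1: whole set turns with the arm by x
row 2 — arm fixed, fixed-axis ratios: sun y, ring −(26/86)·y, arm 0
boundary: total ω_ring = x − (26/86)·y = 0 and total ω_arm = x = 1  ⇒  y = 43/13, x = 1
row 2 ring = −(26/86)·43/13 = -1
totals (row 1 + row 2): sun 1 + 43/13 = 56/13, ring 1 + (-1) = 0, arm 1 + 0 = 1
asked cell (total, sun) = 56/13

row1: w_G1=1 w_G3=1 w_R=1
row2: w_G1=43/13 w_G3=-1 w_R=0
total: w_G1=56/13 w_G3=0 w_R=1
asked value: 56/13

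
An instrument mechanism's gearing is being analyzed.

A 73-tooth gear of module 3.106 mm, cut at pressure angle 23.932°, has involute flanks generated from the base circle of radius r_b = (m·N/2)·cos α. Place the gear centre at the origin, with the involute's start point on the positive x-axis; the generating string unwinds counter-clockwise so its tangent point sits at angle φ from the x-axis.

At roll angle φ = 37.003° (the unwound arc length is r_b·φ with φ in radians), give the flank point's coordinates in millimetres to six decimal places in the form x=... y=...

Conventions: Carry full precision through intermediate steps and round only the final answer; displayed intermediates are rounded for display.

x=123.030623 y=8.921791

recognized (one wheel, involute flank): single-mesh tooth geometry, m = 3.106, N = 73
pitch radius r_p = m·N/2 = 3.106·73/2 = 113.369000
base radius r_b = r_p·cos α = 113.369000·cos 23.932° = 103.622388
roll angle φ = 37.003° = 0.64582418 rad
x = r_b·(cos φ + φ·sin φ) = 123.030623
y = r_b·(sin φ − φ·cos φ) = 8.921791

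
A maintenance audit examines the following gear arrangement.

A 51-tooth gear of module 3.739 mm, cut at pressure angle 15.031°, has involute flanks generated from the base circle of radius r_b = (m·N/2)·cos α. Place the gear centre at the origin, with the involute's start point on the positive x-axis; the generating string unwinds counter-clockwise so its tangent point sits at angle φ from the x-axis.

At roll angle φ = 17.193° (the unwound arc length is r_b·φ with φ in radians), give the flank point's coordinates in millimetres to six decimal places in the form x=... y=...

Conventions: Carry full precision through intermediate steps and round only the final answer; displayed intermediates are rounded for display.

x=96.135253 y=0.821914

class = single-mesh tooth geometry [base-circle involute, m = 3.739, 51T]
pitch radius r_p = m·N/2 = 3.739·51/2 = 95.344500
base radius r_b = r_p·cos α = 95.344500·cos 15.031° = 92.082350
roll angle φ = 17.193° = 0.30007446 rad
x = r_b·(cos φ + φ·sin φ) = 96.135253
y = r_b·(sin φ − φ·cos φ) = 0.821914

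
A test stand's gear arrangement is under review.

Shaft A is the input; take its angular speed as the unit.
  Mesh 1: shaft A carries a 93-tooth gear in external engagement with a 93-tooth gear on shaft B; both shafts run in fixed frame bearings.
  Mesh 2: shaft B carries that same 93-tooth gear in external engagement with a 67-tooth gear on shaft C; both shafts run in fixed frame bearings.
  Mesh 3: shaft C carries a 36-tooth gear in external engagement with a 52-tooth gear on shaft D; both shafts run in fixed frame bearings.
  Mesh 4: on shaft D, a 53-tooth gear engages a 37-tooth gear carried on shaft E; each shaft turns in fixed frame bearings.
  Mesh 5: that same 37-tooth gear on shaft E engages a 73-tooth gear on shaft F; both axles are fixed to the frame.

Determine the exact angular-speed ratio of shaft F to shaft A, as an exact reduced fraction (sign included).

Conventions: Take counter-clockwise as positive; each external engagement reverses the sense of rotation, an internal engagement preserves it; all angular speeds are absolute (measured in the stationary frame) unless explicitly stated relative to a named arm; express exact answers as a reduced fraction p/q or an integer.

class = fixed-axis compound train [5 meshes; 5 ratios multiply, 5 sense flips]
mesh 1 [93T→93T]: running ratio 1, sense −
mesh 2 [93T→67T]: running ratio 93/67, sense +
mesh 3 [36T→52T]: running ratio 837/871, sense −
mesh 4 [53T→37T]: running ratio 44361/32227, sense +
mesh 5 [37T→73T]: running ratio 44361/63583, sense −
ω_out/ω_in = -44361/63583

-44361/63583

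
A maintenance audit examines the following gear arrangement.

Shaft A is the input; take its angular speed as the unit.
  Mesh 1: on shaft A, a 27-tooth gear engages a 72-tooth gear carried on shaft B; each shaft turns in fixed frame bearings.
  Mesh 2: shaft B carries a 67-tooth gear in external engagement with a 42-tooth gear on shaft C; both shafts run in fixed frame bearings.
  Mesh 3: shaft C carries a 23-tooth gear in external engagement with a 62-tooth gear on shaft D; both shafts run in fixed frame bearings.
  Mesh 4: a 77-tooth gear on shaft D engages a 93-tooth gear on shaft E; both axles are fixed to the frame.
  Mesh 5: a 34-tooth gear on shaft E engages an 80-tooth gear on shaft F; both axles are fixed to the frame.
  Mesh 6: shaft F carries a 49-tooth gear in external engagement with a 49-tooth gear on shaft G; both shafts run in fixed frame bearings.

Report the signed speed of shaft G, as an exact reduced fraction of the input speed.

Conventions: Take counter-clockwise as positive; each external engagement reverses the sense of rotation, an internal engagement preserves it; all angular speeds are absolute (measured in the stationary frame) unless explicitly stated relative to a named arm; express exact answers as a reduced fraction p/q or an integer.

6-mesh fixed-axis compound train (all bearings frame-fixed)
mesh 1 [27T→72T]: |ω|/ω_in = 1×27/72 = 3/8, sense flips to −
mesh 2 [67T→42T]: |ω|/ω_in = (3/8)×67/42 = 67/112, sense flips to +
mesh 3 [23T→62T]: |ω|/ω_in = (67/112)×23/62 = 1541/6944, sense flips to −
mesh 4 [77T→93T]: |ω|/ω_in = (1541/6944)×77/93 = 16951/92256, sense flips to +
mesh 5 [34T→80T]: |ω|/ω_in = (16951/92256)×34/80 = 288167/3690240, sense flips to −
mesh 6 [49T→49T]: |ω|/ω_in = (288167/3690240)×49/49 = 288167/3690240, sense flips to +
signed output speed (× input speed) = 288167/3690240

288167/3690240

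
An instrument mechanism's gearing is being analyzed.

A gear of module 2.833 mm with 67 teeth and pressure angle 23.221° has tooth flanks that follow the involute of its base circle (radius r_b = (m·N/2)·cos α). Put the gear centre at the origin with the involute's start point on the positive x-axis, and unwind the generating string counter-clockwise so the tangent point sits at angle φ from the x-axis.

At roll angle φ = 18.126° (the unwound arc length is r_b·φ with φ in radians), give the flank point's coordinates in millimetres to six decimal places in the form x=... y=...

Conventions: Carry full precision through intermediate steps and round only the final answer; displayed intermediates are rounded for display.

x=91.473161 y=0.911311

class = single-mesh tooth geometry [base-circle involute, m = 2.833, 67T]
pitch radius r_p = m·N/2 = 2.833·67/2 = 94.905500
base radius r_b = r_p·cos α = 94.905500·cos 23.221° = 87.217290
roll angle φ = 18.126° = 0.31635838 rad
x = r_b·(cos φ + φ·sin φ) = 91.473161
y = r_b·(sin φ − φ·cos φ) = 0.911311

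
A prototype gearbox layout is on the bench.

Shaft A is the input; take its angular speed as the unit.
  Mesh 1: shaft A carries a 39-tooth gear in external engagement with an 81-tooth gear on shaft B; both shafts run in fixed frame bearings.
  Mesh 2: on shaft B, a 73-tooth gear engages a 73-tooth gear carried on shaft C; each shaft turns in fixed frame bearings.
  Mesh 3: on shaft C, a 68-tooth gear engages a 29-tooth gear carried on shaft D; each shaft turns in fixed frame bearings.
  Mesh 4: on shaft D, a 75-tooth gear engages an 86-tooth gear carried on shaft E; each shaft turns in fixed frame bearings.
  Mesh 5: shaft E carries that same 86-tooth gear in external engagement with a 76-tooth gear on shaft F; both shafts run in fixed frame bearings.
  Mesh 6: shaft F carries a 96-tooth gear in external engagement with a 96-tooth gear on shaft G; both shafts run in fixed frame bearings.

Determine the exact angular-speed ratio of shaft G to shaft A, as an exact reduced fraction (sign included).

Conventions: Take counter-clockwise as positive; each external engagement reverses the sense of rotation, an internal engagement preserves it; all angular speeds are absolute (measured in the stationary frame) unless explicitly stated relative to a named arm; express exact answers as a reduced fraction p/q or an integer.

class = fixed-axis compound train [6 meshes; 6 ratios multiply, 6 sense flips]
mesh 1 [39T→81T]: running ratio 13/27, sense −
mesh 2 [73T→73T]: running ratio 13/27, sense +
mesh 3 [68T→29T]: running ratio 884/783, sense −
mesh 4 [75T→86T]: running ratio 11050/11223, sense +
mesh 5 [86T→76T]: running ratio 5525/4959, sense −
mesh 6 [96T→96T]: running ratio 5525/4959, sense +
ω_out/ω_in = 5525/4959

5525/4959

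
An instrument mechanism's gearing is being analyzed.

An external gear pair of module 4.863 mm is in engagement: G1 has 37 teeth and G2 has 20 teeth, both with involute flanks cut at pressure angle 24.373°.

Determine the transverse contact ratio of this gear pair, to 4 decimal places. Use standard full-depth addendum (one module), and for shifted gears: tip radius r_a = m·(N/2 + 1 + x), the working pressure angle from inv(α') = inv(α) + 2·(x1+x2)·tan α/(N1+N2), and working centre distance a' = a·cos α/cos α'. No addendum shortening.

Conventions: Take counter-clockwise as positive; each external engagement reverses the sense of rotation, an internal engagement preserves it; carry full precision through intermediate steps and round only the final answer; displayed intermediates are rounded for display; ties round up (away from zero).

class = single-mesh tooth geometry [involute pair 37T × 20T, m = 4.863]
base radii: r_b1 = 81.947615, r_b2 = 44.296008
tip radii: r_a1 = 94.828500, r_a2 = 53.493000
no profile shift: α' = α, a' = a
action lengths: √(r_a1²−r_b1²) = 47.718264, √(r_a2²−r_b2²) = 29.989410
base pitch p_b = π·m·cos α = 13.916001
CR = (47.718264 + 29.989410 − 138.595500·sin 24.37300°)/13.916001 = 1.474040
contact ratio ≈ 1.4740

1.4740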